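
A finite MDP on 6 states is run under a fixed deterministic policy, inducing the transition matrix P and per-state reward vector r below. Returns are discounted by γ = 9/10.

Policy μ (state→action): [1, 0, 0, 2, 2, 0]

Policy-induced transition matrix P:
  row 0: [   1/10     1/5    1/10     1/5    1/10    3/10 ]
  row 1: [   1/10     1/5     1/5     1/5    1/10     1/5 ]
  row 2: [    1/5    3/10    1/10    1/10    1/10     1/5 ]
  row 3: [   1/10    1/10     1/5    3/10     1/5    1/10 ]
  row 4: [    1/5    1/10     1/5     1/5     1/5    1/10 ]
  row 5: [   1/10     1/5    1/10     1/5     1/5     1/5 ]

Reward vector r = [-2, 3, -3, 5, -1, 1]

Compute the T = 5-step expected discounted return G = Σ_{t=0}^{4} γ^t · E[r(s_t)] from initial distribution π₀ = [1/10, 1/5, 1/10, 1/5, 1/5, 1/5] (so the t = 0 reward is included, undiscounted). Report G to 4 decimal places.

t=0: π = [0.1000, 0.2000, 0.1000, 0.2000, 0.2000, 0.2000], E[r] = 1.1000, γ^t·E[r] = 1.100000, running G = 1.100000
t=1: π = [0.1300, 0.1700, 0.1600, 0.2100, 0.1600, 0.1700], E[r] = 0.8300, γ^t·E[r] = 0.747000, running G = 1.847000
t=2: π = [0.1320, 0.1790, 0.1540, 0.2050, 0.1540, 0.1760], E[r] = 0.8580, γ^t·E[r] = 0.694980, running G = 2.541980
t=3: π = [0.1308, 0.1795, 0.1538, 0.2051, 0.1535, 0.1773], E[r] = 0.8648, γ^t·E[r] = 0.630439, running G = 3.172419
t=4: π = [0.1307, 0.1795, 0.1538, 0.2051, 0.1536, 0.1772], E[r] = 0.8650, γ^t·E[r] = 0.567494, running G = 3.739913

G = 3.7399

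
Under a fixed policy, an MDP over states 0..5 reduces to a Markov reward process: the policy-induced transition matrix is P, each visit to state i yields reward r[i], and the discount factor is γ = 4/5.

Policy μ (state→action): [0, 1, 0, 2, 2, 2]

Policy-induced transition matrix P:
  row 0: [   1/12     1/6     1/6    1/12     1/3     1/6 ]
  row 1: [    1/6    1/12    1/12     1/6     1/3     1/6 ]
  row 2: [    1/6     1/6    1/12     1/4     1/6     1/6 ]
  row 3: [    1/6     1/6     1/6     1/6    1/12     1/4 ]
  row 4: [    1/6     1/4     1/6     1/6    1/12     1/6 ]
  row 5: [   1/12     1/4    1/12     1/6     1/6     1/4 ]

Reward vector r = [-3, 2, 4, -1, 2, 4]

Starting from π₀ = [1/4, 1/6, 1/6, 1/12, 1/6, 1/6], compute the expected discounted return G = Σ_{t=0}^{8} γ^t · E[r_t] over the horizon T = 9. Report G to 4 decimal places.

t=0: π = [0.2500, 0.1667, 0.1667, 0.0833, 0.1667, 0.1667], E[r] = 1.1667, γ^t·E[r] = 1.166667, running G = 1.166667
t=1: π = [0.1319, 0.1806, 0.1250, 0.1597, 0.2153, 0.1875], E[r] = 1.4861, γ^t·E[r] = 1.188889, running G = 2.355556
t=2: π = [0.1400, 0.1852, 0.1256, 0.1661, 0.1875, 0.1956], E[r] = 1.4439, γ^t·E[r] = 0.924074, running G = 3.279630
t=3: π = [0.1387, 0.1832, 0.1245, 0.1655, 0.1914, 0.1968], E[r] = 1.4527, γ^t·E[r] = 0.743778, running G = 4.023407
t=4: π = [0.1387, 0.1838, 0.1246, 0.1655, 0.1906, 0.1969], E[r] = 1.4530, γ^t·E[r] = 0.595144, running G = 4.618551
t=5: π = [0.1387, 0.1836, 0.1246, 0.1655, 0.1907, 0.1969], E[r] = 1.4529, γ^t·E[r] = 0.476071, running G = 5.094623
t=6: π = [0.1387, 0.1837, 0.1246, 0.1655, 0.1907, 0.1969], E[r] = 1.4529, γ^t·E[r] = 0.380870, running G = 5.475492
t=7: π = [0.1387, 0.1837, 0.1246, 0.1655, 0.1907, 0.1969], E[r] = 1.4529, γ^t·E[r] = 0.304693, running G = 5.780186
t=8: π = [0.1387, 0.1837, 0.1246, 0.1655, 0.1907, 0.1969], E[r] = 1.4529, γ^t·E[r] = 0.243755, running G = 6.023941

G = 6.0239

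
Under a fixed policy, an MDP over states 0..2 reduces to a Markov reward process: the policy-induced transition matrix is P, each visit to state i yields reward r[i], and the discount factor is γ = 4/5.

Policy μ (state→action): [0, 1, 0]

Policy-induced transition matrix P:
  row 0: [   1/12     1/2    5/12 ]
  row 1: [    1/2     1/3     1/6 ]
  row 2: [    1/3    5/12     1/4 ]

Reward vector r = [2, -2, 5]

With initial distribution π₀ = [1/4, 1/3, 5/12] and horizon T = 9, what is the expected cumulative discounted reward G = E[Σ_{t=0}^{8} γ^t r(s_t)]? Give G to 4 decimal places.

t=0: π = [0.2500, 0.3333, 0.4167], E[r] = 1.9167, γ^t·E[r] = 1.916667, running G = 1.916667
t=1: π = [0.3264, 0.4097, 0.2639], E[r] = 1.1528, γ^t·E[r] = 0.922222, running G = 2.838889
t=2: π = [0.3200, 0.4097, 0.2703], E[r] = 1.1719, γ^t·E[r] = 0.750000, running G = 3.588889
t=3: π = [0.3216, 0.4092, 0.2692], E[r] = 1.1708, γ^t·E[r] = 0.599457, running G = 4.188346
t=4: π = [0.3211, 0.4094, 0.2695], E[r] = 1.1710, γ^t·E[r] = 0.479656, running G = 4.668002
t=5: π = [0.3213, 0.4093, 0.2694], E[r] = 1.1710, γ^t·E[r] = 0.383703, running G = 5.051705
t=6: π = [0.3212, 0.4093, 0.2694], E[r] = 1.1710, γ^t·E[r] = 0.306968, running G = 5.358673
t=7: π = [0.3212, 0.4093, 0.2694], E[r] = 1.1710, γ^t·E[r] = 0.245573, running G = 5.604245
t=8: π = [0.3212, 0.4093, 0.2694], E[r] = 1.1710, γ^t·E[r] = 0.196459, running G = 5.800704

G = 5.8007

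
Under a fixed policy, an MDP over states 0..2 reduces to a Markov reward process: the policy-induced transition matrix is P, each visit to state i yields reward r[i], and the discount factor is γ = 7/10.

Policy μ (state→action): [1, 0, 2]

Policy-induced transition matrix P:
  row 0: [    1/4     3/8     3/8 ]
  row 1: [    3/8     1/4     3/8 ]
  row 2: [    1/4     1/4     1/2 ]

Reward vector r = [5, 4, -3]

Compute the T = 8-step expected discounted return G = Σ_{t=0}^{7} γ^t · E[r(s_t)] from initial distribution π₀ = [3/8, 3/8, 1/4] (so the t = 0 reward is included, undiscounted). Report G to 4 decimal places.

G = 5.5064

t=0: π = [0.3750, 0.3750, 0.2500], E[r] = 2.6250, γ^t·E[r] = 2.625000, running G = 2.625000
t=1: π = [0.2969, 0.2969, 0.4063], E[r] = 1.4531, γ^t·E[r] = 1.017188, running G = 3.642188
t=2: π = [0.2871, 0.2871, 0.4258], E[r] = 1.3066, γ^t·E[r] = 0.640254, running G = 4.282441
t=3: π = [0.2859, 0.2859, 0.4282], E[r] = 1.2883, γ^t·E[r] = 0.441897, running G = 4.724339
t=4: π = [0.2857, 0.2857, 0.4285], E[r] = 1.2860, γ^t·E[r] = 0.308779, running G = 5.033117
t=5: π = [0.2857, 0.2857, 0.4286], E[r] = 1.2858, γ^t·E[r] = 0.216097, running G = 5.249214
t=6: π = [0.2857, 0.2857, 0.4286], E[r] = 1.2857, γ^t·E[r] = 0.151264, running G = 5.400478
t=7: π = [0.2857, 0.2857, 0.4286], E[r] = 1.2857, γ^t·E[r] = 0.105884, running G = 5.506362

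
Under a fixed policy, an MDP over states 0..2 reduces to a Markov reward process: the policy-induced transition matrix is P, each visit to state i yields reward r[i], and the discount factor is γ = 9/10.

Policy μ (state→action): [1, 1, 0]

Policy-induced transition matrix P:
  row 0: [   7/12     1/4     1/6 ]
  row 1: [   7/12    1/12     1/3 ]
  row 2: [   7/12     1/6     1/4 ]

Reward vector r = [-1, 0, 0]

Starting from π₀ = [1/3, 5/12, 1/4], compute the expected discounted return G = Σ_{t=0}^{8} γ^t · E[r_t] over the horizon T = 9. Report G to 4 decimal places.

t=0: π = [0.3333, 0.4167, 0.2500], E[r] = -0.3333, γ^t·E[r] = -0.333333, running G = -0.333333
t=1: π = [0.5833, 0.1597, 0.2569], E[r] = -0.5833, γ^t·E[r] = -0.525000, running G = -0.858333
t=2: π = [0.5833, 0.2020, 0.2147], E[r] = -0.5833, γ^t·E[r] = -0.472500, running G = -1.330833
t=3: π = [0.5833, 0.1984, 0.2182], E[r] = -0.5833, γ^t·E[r] = -0.425250, running G = -1.756083
t=4: π = [0.5833, 0.1987, 0.2179], E[r] = -0.5833, γ^t·E[r] = -0.382725, running G = -2.138808
t=5: π = [0.5833, 0.1987, 0.2180], E[r] = -0.5833, γ^t·E[r] = -0.344453, running G = -2.483261
t=6: π = [0.5833, 0.1987, 0.2179], E[r] = -0.5833, γ^t·E[r] = -0.310007, running G = -2.793268
t=7: π = [0.5833, 0.1987, 0.2179], E[r] = -0.5833, γ^t·E[r] = -0.279007, running G = -3.072275
t=8: π = [0.5833, 0.1987, 0.2179], E[r] = -0.5833, γ^t·E[r] = -0.251106, running G = -3.323380

G = -3.3234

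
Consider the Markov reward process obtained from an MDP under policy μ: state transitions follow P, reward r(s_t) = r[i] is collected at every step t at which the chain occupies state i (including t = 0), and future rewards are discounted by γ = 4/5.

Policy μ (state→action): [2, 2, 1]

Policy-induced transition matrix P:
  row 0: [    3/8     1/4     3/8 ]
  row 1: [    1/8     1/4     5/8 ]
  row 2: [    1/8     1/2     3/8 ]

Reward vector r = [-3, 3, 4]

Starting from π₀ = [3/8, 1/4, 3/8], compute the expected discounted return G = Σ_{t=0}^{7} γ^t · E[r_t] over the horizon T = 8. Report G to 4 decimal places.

t=0: π = [0.3750, 0.2500, 0.3750], E[r] = 1.1250, γ^t·E[r] = 1.125000, running G = 1.125000
t=1: π = [0.2188, 0.3438, 0.4375], E[r] = 2.1250, γ^t·E[r] = 1.700000, running G = 2.825000
t=2: π = [0.1797, 0.3594, 0.4609], E[r] = 2.3828, γ^t·E[r] = 1.525000, running G = 4.350000
t=3: π = [0.1699, 0.3652, 0.4648], E[r] = 2.4453, γ^t·E[r] = 1.252000, running G = 5.602000
t=4: π = [0.1675, 0.3662, 0.4663], E[r] = 2.4614, γ^t·E[r] = 1.008200, running G = 6.610200
t=5: π = [0.1669, 0.3666, 0.4666], E[r] = 2.4653, γ^t·E[r] = 0.807840, running G = 7.418040
t=6: π = [0.1667, 0.3666, 0.4666], E[r] = 2.4663, γ^t·E[r] = 0.646536, running G = 8.064576
t=7: π = [0.1667, 0.3667, 0.4667], E[r] = 2.4666, γ^t·E[r] = 0.517280, running G = 8.581856

G = 8.5819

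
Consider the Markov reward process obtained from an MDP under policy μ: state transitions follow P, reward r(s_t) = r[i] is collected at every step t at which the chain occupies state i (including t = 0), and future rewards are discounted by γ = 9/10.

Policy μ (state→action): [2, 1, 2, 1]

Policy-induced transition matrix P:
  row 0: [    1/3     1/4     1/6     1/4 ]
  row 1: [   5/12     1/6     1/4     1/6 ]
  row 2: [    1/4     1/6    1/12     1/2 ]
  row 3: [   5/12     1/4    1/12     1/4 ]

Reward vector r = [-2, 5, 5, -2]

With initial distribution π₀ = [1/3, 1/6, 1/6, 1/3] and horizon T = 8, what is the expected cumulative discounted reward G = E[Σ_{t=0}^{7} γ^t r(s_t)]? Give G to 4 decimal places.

G = 3.0343

t=0: π = [0.3333, 0.1667, 0.1667, 0.3333], E[r] = 0.3333, γ^t·E[r] = 0.333333, running G = 0.333333
t=1: π = [0.3611, 0.2222, 0.1389, 0.2778], E[r] = 0.5278, γ^t·E[r] = 0.475000, running G = 0.808333
t=2: π = [0.3634, 0.2199, 0.1505, 0.2662], E[r] = 0.5926, γ^t·E[r] = 0.480000, running G = 1.288333
t=3: π = [0.3613, 0.2191, 0.1503, 0.2693], E[r] = 0.5858, γ^t·E[r] = 0.427078, running G = 1.715411
t=4: π = [0.3615, 0.2192, 0.1500, 0.2693], E[r] = 0.5843, γ^t·E[r] = 0.383337, running G = 2.098748
t=5: π = [0.3615, 0.2192, 0.1500, 0.2692], E[r] = 0.5846, γ^t·E[r] = 0.345208, running G = 2.443956
t=6: π = [0.3615, 0.2192, 0.1500, 0.2692], E[r] = 0.5846, γ^t·E[r] = 0.310694, running G = 2.754650
t=7: π = [0.3615, 0.2192, 0.1500, 0.2692], E[r] = 0.5846, γ^t·E[r] = 0.279619, running G = 3.034269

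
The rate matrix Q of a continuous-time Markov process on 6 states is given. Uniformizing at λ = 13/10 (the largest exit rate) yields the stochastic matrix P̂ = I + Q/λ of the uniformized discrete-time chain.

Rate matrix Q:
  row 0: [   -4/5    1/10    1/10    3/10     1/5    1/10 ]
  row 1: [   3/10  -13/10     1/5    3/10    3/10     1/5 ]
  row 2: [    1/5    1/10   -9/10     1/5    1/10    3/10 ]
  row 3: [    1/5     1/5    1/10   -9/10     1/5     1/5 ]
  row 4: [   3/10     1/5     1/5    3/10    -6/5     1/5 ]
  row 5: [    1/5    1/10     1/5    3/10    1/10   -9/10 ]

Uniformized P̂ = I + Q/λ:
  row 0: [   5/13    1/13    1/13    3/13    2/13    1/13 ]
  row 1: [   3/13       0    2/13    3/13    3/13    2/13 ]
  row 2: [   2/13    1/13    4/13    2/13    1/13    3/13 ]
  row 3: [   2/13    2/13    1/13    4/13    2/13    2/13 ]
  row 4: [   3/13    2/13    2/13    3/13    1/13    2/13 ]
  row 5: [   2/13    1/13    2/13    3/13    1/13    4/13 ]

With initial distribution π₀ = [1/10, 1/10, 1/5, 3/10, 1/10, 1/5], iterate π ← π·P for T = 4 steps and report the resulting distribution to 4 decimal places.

π = [0.2220, 0.0975, 0.1403, 0.2382, 0.1272, 0.1748]

t=0: π = [0.1000, 0.1000, 0.2000, 0.3000, 0.1000, 0.2000]
t=1: π = [0.1923, 0.1000, 0.1538, 0.2385, 0.1231, 0.1923]
t=2: π = [0.2154, 0.0970, 0.1444, 0.2373, 0.1254, 0.1805]
t=3: π = [0.2207, 0.0974, 0.1412, 0.2379, 0.1267, 0.1761]
t=4: π = [0.2220, 0.0975, 0.1403, 0.2382, 0.1272, 0.1748]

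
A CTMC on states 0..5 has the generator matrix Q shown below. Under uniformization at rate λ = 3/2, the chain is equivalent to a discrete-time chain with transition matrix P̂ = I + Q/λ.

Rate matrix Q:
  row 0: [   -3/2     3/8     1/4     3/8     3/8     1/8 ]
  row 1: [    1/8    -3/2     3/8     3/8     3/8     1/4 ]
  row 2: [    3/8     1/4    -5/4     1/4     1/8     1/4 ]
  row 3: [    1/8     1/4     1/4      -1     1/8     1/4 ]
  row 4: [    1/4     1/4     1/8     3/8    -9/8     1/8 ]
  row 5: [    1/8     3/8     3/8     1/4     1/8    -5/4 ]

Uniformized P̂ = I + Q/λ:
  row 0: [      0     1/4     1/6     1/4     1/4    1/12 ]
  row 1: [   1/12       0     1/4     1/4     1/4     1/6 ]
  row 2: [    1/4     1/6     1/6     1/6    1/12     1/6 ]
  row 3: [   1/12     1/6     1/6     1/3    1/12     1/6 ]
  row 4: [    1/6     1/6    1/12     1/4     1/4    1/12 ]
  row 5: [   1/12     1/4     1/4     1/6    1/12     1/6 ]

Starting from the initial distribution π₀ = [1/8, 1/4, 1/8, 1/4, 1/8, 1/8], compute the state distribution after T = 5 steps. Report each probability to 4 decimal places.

t=0: π = [0.1250, 0.2500, 0.1250, 0.2500, 0.1250, 0.1250]
t=1: π = [0.1042, 0.1458, 0.1875, 0.2500, 0.1667, 0.1458]
t=2: π = [0.1198, 0.1632, 0.1771, 0.2431, 0.1528, 0.1441]
t=3: π = [0.1156, 0.1615, 0.1795, 0.2435, 0.1560, 0.1440]
t=4: π = [0.1166, 0.1614, 0.1791, 0.2433, 0.1555, 0.1440]
t=5: π = [0.1164, 0.1615, 0.1792, 0.2433, 0.1556, 0.1440]

π = [0.1164, 0.1615, 0.1792, 0.2433, 0.1556, 0.1440]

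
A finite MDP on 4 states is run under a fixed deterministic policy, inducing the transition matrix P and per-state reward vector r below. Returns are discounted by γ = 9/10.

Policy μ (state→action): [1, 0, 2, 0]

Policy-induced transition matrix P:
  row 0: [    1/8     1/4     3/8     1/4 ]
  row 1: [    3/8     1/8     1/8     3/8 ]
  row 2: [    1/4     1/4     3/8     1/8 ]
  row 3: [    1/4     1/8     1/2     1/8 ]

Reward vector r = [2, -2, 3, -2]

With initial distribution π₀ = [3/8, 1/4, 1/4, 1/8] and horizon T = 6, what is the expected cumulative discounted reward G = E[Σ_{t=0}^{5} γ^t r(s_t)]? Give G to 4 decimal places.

t=0: π = [0.3750, 0.2500, 0.2500, 0.1250], E[r] = 0.7500, γ^t·E[r] = 0.750000, running G = 0.750000
t=1: π = [0.2344, 0.2031, 0.3281, 0.2344], E[r] = 0.5781, γ^t·E[r] = 0.520313, running G = 1.270313
t=2: π = [0.2461, 0.1953, 0.3535, 0.2051], E[r] = 0.7520, γ^t·E[r] = 0.609082, running G = 1.879395
t=3: π = [0.2437, 0.2000, 0.3518, 0.2046], E[r] = 0.7336, γ^t·E[r] = 0.534825, running G = 2.414220
t=4: π = [0.2445, 0.1994, 0.3506, 0.2054], E[r] = 0.7311, γ^t·E[r] = 0.479661, running G = 2.893881
t=5: π = [0.2444, 0.1994, 0.3508, 0.2054], E[r] = 0.7316, γ^t·E[r] = 0.431979, running G = 3.325860

G = 3.3259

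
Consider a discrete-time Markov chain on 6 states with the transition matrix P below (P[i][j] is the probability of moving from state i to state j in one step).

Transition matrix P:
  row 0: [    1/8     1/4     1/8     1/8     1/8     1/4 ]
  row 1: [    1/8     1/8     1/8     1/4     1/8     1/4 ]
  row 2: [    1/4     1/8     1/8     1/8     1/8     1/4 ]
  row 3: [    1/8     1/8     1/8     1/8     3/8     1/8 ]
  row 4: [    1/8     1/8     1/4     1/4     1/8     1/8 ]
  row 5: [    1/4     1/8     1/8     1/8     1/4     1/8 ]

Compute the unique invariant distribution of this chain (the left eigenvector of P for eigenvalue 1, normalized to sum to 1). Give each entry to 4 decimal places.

π = [0.1664, 0.1458, 0.1487, 0.1669, 0.1896, 0.1826]

Balance equations π_j = Σ_i π_i·P[i][j]:
  π_0 = 1/8·π_0 + 1/8·π_1 + 1/4·π_2 + 1/8·π_3 + 1/8·π_4 + 1/4·π_5
  π_1 = 1/4·π_0 + 1/8·π_1 + 1/8·π_2 + 1/8·π_3 + 1/8·π_4 + 1/8·π_5
  π_2 = 1/8·π_0 + 1/8·π_1 + 1/8·π_2 + 1/8·π_3 + 1/4·π_4 + 1/8·π_5
  π_3 = 1/8·π_0 + 1/4·π_1 + 1/8·π_2 + 1/8·π_3 + 1/4·π_4 + 1/8·π_5
  π_4 = 1/8·π_0 + 1/8·π_1 + 1/8·π_2 + 3/8·π_3 + 1/8·π_4 + 1/4·π_5
  normalize: π_0 + π_1 + π_2 + π_3 + π_4 + π_5 = 1
Solving the linear system gives exactly π = [767/4609, 672/4609, 2056/13827, 2308/13827, 2621/13827, 2525/13827].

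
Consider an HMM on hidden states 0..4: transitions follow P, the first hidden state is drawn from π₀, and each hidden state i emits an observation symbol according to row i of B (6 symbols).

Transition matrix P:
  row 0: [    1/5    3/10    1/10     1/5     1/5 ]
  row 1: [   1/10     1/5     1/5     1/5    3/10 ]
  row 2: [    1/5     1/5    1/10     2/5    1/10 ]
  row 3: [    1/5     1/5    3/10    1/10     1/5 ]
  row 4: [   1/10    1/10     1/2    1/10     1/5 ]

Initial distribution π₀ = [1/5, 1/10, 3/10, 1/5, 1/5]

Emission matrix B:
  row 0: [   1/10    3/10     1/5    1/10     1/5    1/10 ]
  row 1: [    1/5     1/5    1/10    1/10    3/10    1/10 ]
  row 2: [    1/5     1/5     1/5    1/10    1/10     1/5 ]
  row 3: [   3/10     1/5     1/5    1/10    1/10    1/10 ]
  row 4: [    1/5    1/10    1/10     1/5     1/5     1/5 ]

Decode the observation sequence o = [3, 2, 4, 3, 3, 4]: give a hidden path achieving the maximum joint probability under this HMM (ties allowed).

t=0: δ = [2.000e-02, 1.000e-02, 3.000e-02, 2.000e-02, 4.000e-02]  (obs o_0=3)
t=1: δ = [1.200e-03, 6.000e-04, 4.000e-03, 2.400e-03, 8.000e-04]  ψ = [2, 0, 4, 2, 4]  (obs o_1=2)
t=2: δ = [1.600e-04, 2.400e-04, 7.200e-05, 1.600e-04, 9.600e-05]  ψ = [2, 2, 3, 2, 3]  (obs o_2=4)
t=3: δ = [3.200e-06, 4.800e-06, 4.800e-06, 4.800e-06, 1.440e-05]  ψ = [0, 0, 1, 1, 1]  (obs o_3=3)
t=4: δ = [1.440e-07, 1.440e-07, 7.200e-07, 1.920e-07, 5.760e-07]  ψ = [4, 4, 4, 2, 4]  (obs o_4=3)
t=5: δ = [2.880e-08, 4.320e-08, 2.880e-08, 2.880e-08, 2.304e-08]  ψ = [2, 2, 4, 2, 4]  (obs o_5=4)
backtrack: best end state = 1; path = [4, 2, 1, 4, 2, 1]

path = [4, 2, 1, 4, 2, 1]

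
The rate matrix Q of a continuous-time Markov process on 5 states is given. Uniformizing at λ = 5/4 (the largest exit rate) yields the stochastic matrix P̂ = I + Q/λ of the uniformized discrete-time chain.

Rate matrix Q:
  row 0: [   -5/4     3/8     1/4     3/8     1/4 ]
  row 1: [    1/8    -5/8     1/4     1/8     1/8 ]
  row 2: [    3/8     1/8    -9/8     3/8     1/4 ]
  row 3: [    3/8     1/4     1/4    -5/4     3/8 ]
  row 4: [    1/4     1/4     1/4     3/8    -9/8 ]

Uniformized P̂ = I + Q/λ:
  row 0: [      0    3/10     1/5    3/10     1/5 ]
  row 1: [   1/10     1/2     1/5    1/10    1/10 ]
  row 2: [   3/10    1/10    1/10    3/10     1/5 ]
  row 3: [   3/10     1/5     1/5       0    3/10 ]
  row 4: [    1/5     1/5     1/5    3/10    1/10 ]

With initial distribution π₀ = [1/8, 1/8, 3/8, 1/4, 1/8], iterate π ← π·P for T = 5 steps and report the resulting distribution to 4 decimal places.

π = [0.1740, 0.2842, 0.1818, 0.1869, 0.1731]

t=0: π = [0.1250, 0.1250, 0.3750, 0.2500, 0.1250]
t=1: π = [0.2250, 0.2125, 0.1625, 0.2000, 0.2000]
t=2: π = [0.1700, 0.2700, 0.1838, 0.1975, 0.1788]
t=3: π = [0.1771, 0.2796, 0.1816, 0.1868, 0.1749]
t=4: π = [0.1735, 0.2834, 0.1818, 0.1881, 0.1732]
t=5: π = [0.1740, 0.2842, 0.1818, 0.1869, 0.1731]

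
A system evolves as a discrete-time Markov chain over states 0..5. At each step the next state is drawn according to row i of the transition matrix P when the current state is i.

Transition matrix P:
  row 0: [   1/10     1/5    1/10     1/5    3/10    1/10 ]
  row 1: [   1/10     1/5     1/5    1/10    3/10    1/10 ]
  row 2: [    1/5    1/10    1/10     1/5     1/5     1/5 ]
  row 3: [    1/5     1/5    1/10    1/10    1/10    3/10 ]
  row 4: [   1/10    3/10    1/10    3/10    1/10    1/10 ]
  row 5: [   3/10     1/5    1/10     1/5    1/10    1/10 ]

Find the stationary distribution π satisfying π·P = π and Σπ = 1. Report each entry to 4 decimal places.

Balance equations π_j = Σ_i π_i·P[i][j]:
  π_0 = 1/10·π_0 + 1/10·π_1 + 1/5·π_2 + 1/5·π_3 + 1/10·π_4 + 3/10·π_5
  π_1 = 1/5·π_0 + 1/5·π_1 + 1/10·π_2 + 1/5·π_3 + 3/10·π_4 + 1/5·π_5
  π_2 = 1/10·π_0 + 1/5·π_1 + 1/10·π_2 + 1/10·π_3 + 1/10·π_4 + 1/10·π_5
  π_3 = 1/5·π_0 + 1/10·π_1 + 1/5·π_2 + 1/10·π_3 + 3/10·π_4 + 1/5·π_5
  π_4 = 3/10·π_0 + 3/10·π_1 + 1/5·π_2 + 1/10·π_3 + 1/10·π_4 + 1/10·π_5
  normalize: π_0 + π_1 + π_2 + π_3 + π_4 + π_5 = 1
Solving the linear system gives exactly π = [5414/33909, 7001/33909, 4091/33909, 6100/33909, 6283/33909, 5020/33909].

π = [0.1597, 0.2065, 0.1206, 0.1799, 0.1853, 0.1480]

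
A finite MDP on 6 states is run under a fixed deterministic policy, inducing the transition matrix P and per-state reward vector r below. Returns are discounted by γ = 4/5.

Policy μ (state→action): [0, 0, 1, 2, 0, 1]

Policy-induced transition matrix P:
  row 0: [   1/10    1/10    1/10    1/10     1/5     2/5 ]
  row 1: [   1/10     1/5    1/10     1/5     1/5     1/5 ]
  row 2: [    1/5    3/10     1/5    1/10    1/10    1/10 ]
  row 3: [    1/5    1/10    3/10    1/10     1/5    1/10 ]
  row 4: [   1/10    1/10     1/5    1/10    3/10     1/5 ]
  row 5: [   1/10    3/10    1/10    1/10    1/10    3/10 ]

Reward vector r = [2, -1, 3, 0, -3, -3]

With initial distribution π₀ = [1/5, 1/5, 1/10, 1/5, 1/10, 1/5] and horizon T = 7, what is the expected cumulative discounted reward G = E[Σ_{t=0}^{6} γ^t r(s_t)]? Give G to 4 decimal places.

G = -2.3710

t=0: π = [0.2000, 0.2000, 0.1000, 0.2000, 0.1000, 0.2000], E[r] = -0.4000, γ^t·E[r] = -0.400000, running G = -0.400000
t=1: π = [0.1300, 0.1800, 0.1600, 0.1200, 0.1800, 0.2300], E[r] = -0.6700, γ^t·E[r] = -0.536000, running G = -0.936000
t=2: π = [0.1280, 0.1960, 0.1580, 0.1180, 0.1790, 0.2210], E[r] = -0.6660, γ^t·E[r] = -0.426240, running G = -1.362240
t=3: π = [0.1276, 0.1954, 0.1573, 0.1196, 0.1800, 0.2201], E[r] = -0.6686, γ^t·E[r] = -0.342323, running G = -1.704563
t=4: π = [0.1277, 0.1950, 0.1577, 0.1195, 0.1803, 0.2198], E[r] = -0.6670, γ^t·E[r] = -0.273199, running G = -1.977762
t=5: π = [0.1277, 0.1950, 0.1577, 0.1195, 0.1803, 0.2198], E[r] = -0.6667, γ^t·E[r] = -0.218466, running G = -2.196228
t=6: π = [0.1277, 0.1950, 0.1577, 0.1195, 0.1803, 0.2198], E[r] = -0.6667, γ^t·E[r] = -0.174774, running G = -2.371002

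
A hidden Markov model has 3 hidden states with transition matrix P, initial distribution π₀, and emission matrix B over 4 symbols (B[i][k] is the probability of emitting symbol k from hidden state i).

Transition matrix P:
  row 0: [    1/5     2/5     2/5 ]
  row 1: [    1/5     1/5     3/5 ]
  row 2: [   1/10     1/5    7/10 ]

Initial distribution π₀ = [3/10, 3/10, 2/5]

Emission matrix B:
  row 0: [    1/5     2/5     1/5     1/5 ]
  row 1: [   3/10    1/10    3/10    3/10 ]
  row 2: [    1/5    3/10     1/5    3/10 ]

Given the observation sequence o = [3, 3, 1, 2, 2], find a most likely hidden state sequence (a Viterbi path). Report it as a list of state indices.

t=0: δ = [6.000e-02, 9.000e-02, 1.200e-01]  (obs o_0=3)
t=1: δ = [3.600e-03, 7.200e-03, 2.520e-02]  ψ = [1, 0, 2]  (obs o_1=3)
t=2: δ = [1.008e-03, 5.040e-04, 5.292e-03]  ψ = [2, 2, 2]  (obs o_2=1)
t=3: δ = [1.058e-04, 3.175e-04, 7.409e-04]  ψ = [2, 2, 2]  (obs o_3=2)
t=4: δ = [1.482e-05, 4.445e-05, 1.037e-04]  ψ = [2, 2, 2]  (obs o_4=2)
backtrack: best end state = 2; path = [2, 2, 2, 2, 2]

path = [2, 2, 2, 2, 2]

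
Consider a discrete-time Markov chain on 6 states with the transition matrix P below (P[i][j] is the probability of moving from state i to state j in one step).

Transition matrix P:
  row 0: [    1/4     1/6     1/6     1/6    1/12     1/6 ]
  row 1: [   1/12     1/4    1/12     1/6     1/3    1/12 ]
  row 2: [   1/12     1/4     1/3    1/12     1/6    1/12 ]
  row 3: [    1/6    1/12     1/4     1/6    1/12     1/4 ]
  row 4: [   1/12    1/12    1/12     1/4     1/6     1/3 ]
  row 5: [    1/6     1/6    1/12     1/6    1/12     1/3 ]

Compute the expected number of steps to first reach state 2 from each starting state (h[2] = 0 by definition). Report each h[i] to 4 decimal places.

First-step conditioning: h[2] = 0; for i ≠ 2, h[i] = 1 + Σ_k P[i][k]·h[k].
  h[0] = 1 + 1/4·h[0] + 1/6·h[1] + 1/6·h[3] + 1/12·h[4] + 1/6·h[5]
  h[1] = 1 + 1/12·h[0] + 1/4·h[1] + 1/6·h[3] + 1/3·h[4] + 1/12·h[5]
  h[3] = 1 + 1/6·h[0] + 1/12·h[1] + 1/6·h[3] + 1/12·h[4] + 1/4·h[5]
  h[4] = 1 + 1/12·h[0] + 1/12·h[1] + 1/4·h[3] + 1/6·h[4] + 1/3·h[5]
  h[5] = 1 + 1/6·h[0] + 1/6·h[1] + 1/6·h[3] + 1/12·h[4] + 1/3·h[5]
Solving the 5×5 linear system over states ≠ 2 gives exactly h = [9940/1377, 11002/1377, 0, 9106/1377, 10852/1377, 10934/1377] (h[2] = 0 is the target).

h = [7.2186, 7.9898, 0.0000, 6.6129, 7.8809, 7.9405]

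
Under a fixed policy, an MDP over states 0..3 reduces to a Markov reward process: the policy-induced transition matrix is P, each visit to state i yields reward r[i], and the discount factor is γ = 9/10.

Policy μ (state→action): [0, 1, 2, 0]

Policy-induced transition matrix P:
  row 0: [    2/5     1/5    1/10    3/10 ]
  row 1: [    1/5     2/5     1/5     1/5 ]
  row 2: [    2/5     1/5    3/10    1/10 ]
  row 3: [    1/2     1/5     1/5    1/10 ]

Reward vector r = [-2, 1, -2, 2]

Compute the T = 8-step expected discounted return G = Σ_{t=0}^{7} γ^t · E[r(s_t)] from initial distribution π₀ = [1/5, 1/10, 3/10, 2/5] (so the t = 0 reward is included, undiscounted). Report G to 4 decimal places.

t=0: π = [0.2000, 0.1000, 0.3000, 0.4000], E[r] = -0.1000, γ^t·E[r] = -0.100000, running G = -0.100000
t=1: π = [0.4200, 0.2200, 0.2100, 0.1500], E[r] = -0.7400, γ^t·E[r] = -0.666000, running G = -0.766000
t=2: π = [0.3710, 0.2440, 0.1790, 0.2060], E[r] = -0.4440, γ^t·E[r] = -0.359640, running G = -1.125640
t=3: π = [0.3718, 0.2488, 0.1808, 0.1986], E[r] = -0.4592, γ^t·E[r] = -0.334757, running G = -1.460397
t=4: π = [0.3701, 0.2498, 0.1809, 0.1992], E[r] = -0.4538, γ^t·E[r] = -0.297712, running G = -1.758109
t=5: π = [0.3700, 0.2500, 0.1811, 0.1990], E[r] = -0.4542, γ^t·E[r] = -0.268177, running G = -2.026286
t=6: π = [0.3699, 0.2500, 0.1811, 0.1990], E[r] = -0.4541, γ^t·E[r] = -0.241312, running G = -2.267597
t=7: π = [0.3699, 0.2500, 0.1811, 0.1990], E[r] = -0.4541, γ^t·E[r] = -0.217186, running G = -2.484783

G = -2.4848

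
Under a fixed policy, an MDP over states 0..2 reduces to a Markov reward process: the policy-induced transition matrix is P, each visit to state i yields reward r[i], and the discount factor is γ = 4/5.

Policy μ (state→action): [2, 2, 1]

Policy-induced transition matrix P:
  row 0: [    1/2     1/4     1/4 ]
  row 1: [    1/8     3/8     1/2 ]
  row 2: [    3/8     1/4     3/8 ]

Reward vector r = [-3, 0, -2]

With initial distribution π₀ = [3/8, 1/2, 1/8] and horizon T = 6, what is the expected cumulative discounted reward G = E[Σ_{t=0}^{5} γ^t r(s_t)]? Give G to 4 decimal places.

G = -6.0524

t=0: π = [0.3750, 0.5000, 0.1250], E[r] = -1.3750, γ^t·E[r] = -1.375000, running G = -1.375000
t=1: π = [0.2969, 0.3125, 0.3906], E[r] = -1.6719, γ^t·E[r] = -1.337500, running G = -2.712500
t=2: π = [0.3340, 0.2891, 0.3770], E[r] = -1.7559, γ^t·E[r] = -1.123750, running G = -3.836250
t=3: π = [0.3445, 0.2861, 0.3694], E[r] = -1.7722, γ^t·E[r] = -0.907375, running G = -4.743625
t=4: π = [0.3465, 0.2858, 0.3677], E[r] = -1.7750, γ^t·E[r] = -0.727038, running G = -5.470663
t=5: π = [0.3469, 0.2857, 0.3674], E[r] = -1.7754, γ^t·E[r] = -0.581774, running G = -6.052436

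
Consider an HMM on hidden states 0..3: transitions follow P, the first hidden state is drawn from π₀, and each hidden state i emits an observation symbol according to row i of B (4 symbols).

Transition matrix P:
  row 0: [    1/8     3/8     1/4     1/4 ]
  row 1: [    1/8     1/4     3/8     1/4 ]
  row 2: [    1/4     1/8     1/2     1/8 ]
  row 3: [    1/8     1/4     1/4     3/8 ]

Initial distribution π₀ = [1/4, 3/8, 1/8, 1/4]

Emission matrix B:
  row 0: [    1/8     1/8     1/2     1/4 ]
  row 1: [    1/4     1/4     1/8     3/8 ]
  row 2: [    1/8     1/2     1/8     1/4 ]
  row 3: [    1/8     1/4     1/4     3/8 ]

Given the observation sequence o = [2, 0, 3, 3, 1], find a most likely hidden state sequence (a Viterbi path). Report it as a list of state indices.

t=0: δ = [1.250e-01, 4.688e-02, 1.562e-02, 6.250e-02]  (obs o_0=2)
t=1: δ = [1.953e-03, 1.172e-02, 3.906e-03, 3.906e-03]  ψ = [0, 0, 0, 0]  (obs o_1=0)
t=2: δ = [3.662e-04, 1.099e-03, 1.099e-03, 1.099e-03]  ψ = [1, 1, 1, 1]  (obs o_2=3)
t=3: δ = [6.866e-05, 1.030e-04, 1.373e-04, 1.545e-04]  ψ = [2, 1, 2, 3]  (obs o_3=3)
t=4: δ = [4.292e-06, 9.656e-06, 3.433e-05, 1.448e-05]  ψ = [2, 3, 2, 3]  (obs o_4=1)
backtrack: best end state = 2; path = [0, 1, 2, 2, 2]

path = [0, 1, 2, 2, 2]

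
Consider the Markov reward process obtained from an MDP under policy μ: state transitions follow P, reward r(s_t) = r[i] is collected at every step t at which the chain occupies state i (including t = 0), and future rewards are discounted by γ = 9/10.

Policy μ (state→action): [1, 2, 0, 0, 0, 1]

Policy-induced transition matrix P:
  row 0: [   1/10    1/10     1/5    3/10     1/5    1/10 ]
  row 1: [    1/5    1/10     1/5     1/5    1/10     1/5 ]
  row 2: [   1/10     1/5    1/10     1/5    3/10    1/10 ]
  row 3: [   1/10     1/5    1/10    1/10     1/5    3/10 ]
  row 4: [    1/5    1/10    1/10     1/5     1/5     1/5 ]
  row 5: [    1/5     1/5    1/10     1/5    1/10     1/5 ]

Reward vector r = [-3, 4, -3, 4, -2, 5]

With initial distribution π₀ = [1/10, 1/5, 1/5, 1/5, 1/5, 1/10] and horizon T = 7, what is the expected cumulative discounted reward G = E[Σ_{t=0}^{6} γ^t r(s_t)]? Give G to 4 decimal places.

G = 5.5616

t=0: π = [0.1000, 0.2000, 0.2000, 0.2000, 0.2000, 0.1000], E[r] = 0.8000, γ^t·E[r] = 0.800000, running G = 0.800000
t=1: π = [0.1500, 0.1500, 0.1300, 0.1900, 0.1900, 0.1900], E[r] = 1.0900, γ^t·E[r] = 0.981000, running G = 1.781000
t=2: π = [0.1530, 0.1510, 0.1300, 0.1960, 0.1790, 0.1910], E[r] = 1.1360, γ^t·E[r] = 0.920160, running G = 2.701160
t=3: π = [0.1521, 0.1517, 0.1304, 0.1957, 0.1788, 0.1913], E[r] = 1.1410, γ^t·E[r] = 0.831789, running G = 3.532949
t=4: π = [0.1522, 0.1517, 0.1304, 0.1956, 0.1787, 0.1913], E[r] = 1.1410, γ^t·E[r] = 0.748584, running G = 4.281533
t=5: π = [0.1522, 0.1517, 0.1304, 0.1957, 0.1787, 0.1913], E[r] = 1.1409, γ^t·E[r] = 0.673697, running G = 4.955230
t=6: π = [0.1522, 0.1517, 0.1304, 0.1957, 0.1787, 0.1913], E[r] = 1.1409, γ^t·E[r] = 0.606330, running G = 5.561560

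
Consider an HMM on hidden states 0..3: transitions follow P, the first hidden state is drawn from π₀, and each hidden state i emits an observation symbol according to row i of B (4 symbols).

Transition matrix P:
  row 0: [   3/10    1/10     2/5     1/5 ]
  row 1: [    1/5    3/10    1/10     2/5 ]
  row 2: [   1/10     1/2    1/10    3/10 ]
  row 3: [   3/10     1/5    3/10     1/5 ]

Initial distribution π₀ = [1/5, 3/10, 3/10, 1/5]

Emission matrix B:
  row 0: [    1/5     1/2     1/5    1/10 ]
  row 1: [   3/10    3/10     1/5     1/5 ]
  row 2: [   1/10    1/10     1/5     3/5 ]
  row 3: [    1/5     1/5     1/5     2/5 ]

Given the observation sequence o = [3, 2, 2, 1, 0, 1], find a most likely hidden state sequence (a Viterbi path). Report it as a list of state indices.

path = [2, 1, 3, 0, 0, 0]

t=0: δ = [2.000e-02, 6.000e-02, 1.800e-01, 8.000e-02]  (obs o_0=3)
t=1: δ = [4.800e-03, 1.800e-02, 4.800e-03, 1.080e-02]  ψ = [3, 2, 3, 2]  (obs o_1=2)
t=2: δ = [7.200e-04, 1.080e-03, 6.480e-04, 1.440e-03]  ψ = [1, 1, 3, 1]  (obs o_2=2)
t=3: δ = [2.160e-04, 9.720e-05, 4.320e-05, 8.640e-05]  ψ = [3, 1, 3, 1]  (obs o_3=1)
t=4: δ = [1.296e-05, 8.748e-06, 8.640e-06, 8.640e-06]  ψ = [0, 1, 0, 0]  (obs o_4=0)
t=5: δ = [1.944e-06, 1.296e-06, 5.184e-07, 6.998e-07]  ψ = [0, 2, 0, 1]  (obs o_5=1)
backtrack: best end state = 0; path = [2, 1, 3, 0, 0, 0]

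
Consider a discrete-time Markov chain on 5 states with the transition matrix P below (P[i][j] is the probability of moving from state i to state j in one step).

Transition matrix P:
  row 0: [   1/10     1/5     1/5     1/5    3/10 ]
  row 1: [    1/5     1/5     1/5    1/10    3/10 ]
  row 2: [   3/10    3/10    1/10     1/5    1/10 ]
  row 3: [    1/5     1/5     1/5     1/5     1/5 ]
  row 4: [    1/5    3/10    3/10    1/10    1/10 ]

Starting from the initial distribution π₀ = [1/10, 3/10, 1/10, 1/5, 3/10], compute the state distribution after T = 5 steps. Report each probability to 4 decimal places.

π = [0.2000, 0.2404, 0.2003, 0.1556, 0.2037]

t=0: π = [0.1000, 0.3000, 0.1000, 0.2000, 0.3000]
t=1: π = [0.2000, 0.2400, 0.2200, 0.1400, 0.2000]
t=2: π = [0.2020, 0.2420, 0.1980, 0.1560, 0.2020]
t=3: π = [0.1996, 0.2400, 0.2004, 0.1556, 0.2044]
t=4: π = [0.2001, 0.2405, 0.2004, 0.1556, 0.2035]
t=5: π = [0.2000, 0.2404, 0.2003, 0.1556, 0.2037]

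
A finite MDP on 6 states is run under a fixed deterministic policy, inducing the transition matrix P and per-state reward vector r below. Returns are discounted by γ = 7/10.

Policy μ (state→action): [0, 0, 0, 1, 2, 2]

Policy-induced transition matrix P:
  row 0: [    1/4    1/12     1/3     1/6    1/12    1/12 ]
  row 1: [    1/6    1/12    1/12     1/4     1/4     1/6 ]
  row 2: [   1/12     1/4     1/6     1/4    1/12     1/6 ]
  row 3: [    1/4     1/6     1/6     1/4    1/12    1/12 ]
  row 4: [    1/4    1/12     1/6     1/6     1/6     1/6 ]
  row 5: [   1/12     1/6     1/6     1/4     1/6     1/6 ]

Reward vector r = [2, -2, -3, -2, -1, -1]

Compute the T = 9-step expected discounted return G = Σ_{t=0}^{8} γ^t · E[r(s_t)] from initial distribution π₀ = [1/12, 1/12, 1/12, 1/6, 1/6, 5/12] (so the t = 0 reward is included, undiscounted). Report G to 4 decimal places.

G = -3.8068

t=0: π = [0.0833, 0.0833, 0.0833, 0.1667, 0.1667, 0.4167], E[r] = -1.1667, γ^t·E[r] = -1.166667, running G = -1.166667
t=1: π = [0.1597, 0.1458, 0.1736, 0.2292, 0.1458, 0.1458], E[r] = -1.2431, γ^t·E[r] = -0.870139, running G = -2.036806
t=2: π = [0.1846, 0.1435, 0.1811, 0.2245, 0.1319, 0.1343], E[r] = -1.1765, γ^t·E[r] = -0.576487, running G = -2.613293
t=3: π = [0.1855, 0.1434, 0.1855, 0.2236, 0.1294, 0.1326], E[r] = -1.1816, γ^t·E[r] = -0.405278, running G = -3.018571
t=4: π = [0.1850, 0.1439, 0.1856, 0.2238, 0.1291, 0.1326], E[r] = -1.1838, γ^t·E[r] = -0.284235, running G = -3.302806
t=5: π = [0.1850, 0.1440, 0.1855, 0.2238, 0.1291, 0.1326], E[r] = -1.1839, γ^t·E[r] = -0.198978, running G = -3.501783
t=6: π = [0.1850, 0.1440, 0.1855, 0.2238, 0.1291, 0.1326], E[r] = -1.1838, γ^t·E[r] = -0.139276, running G = -3.641059
t=7: π = [0.1850, 0.1440, 0.1855, 0.2238, 0.1291, 0.1326], E[r] = -1.1838, γ^t·E[r] = -0.097492, running G = -3.738551
t=8: π = [0.1850, 0.1440, 0.1855, 0.2238, 0.1291, 0.1326], E[r] = -1.1838, γ^t·E[r] = -0.068245, running G = -3.806796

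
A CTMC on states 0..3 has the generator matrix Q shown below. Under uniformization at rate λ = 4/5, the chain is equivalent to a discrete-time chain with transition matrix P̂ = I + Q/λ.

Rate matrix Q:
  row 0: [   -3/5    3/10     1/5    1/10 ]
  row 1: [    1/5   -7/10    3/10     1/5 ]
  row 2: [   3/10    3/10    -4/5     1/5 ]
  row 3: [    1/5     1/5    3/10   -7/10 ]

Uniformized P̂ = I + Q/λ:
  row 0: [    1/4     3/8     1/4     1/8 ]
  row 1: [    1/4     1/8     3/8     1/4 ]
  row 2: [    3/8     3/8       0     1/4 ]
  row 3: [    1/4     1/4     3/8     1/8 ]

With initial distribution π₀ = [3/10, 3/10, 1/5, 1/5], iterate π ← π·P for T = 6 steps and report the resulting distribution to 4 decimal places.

π = [0.2809, 0.2809, 0.2471, 0.1910]

t=0: π = [0.3000, 0.3000, 0.2000, 0.2000]
t=1: π = [0.2750, 0.2750, 0.2625, 0.1875]
t=2: π = [0.2828, 0.2828, 0.2422, 0.1922]
t=3: π = [0.2803, 0.2803, 0.2488, 0.1906]
t=4: π = [0.2811, 0.2811, 0.2467, 0.1911]
t=5: π = [0.2808, 0.2808, 0.2474, 0.1910]
t=6: π = [0.2809, 0.2809, 0.2471, 0.1910]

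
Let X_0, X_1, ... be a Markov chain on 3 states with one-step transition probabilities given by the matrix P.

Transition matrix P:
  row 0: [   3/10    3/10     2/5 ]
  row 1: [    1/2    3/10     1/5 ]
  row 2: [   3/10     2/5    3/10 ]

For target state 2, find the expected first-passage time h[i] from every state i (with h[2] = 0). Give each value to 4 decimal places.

First-step conditioning: h[2] = 0; for i ≠ 2, h[i] = 1 + Σ_k P[i][k]·h[k].
  h[0] = 1 + 3/10·h[0] + 3/10·h[1]
  h[1] = 1 + 1/2·h[0] + 3/10·h[1]
Solving the 2×2 linear system over states ≠ 2 gives exactly h = [50/17, 60/17, 0] (h[2] = 0 is the target).

h = [2.9412, 3.5294, 0.0000]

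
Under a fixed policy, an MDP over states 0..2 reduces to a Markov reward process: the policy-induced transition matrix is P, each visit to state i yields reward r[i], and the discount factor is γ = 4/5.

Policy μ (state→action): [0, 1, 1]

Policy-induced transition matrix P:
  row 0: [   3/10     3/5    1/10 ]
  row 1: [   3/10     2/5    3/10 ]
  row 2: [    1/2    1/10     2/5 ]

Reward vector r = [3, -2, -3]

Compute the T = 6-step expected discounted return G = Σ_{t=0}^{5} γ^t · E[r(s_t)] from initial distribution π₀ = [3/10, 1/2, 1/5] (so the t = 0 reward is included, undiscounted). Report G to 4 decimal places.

t=0: π = [0.3000, 0.5000, 0.2000], E[r] = -0.7000, γ^t·E[r] = -0.700000, running G = -0.700000
t=1: π = [0.3400, 0.4000, 0.2600], E[r] = -0.5600, γ^t·E[r] = -0.448000, running G = -1.148000
t=2: π = [0.3520, 0.3900, 0.2580], E[r] = -0.4980, γ^t·E[r] = -0.318720, running G = -1.466720
t=3: π = [0.3516, 0.3930, 0.2554], E[r] = -0.4974, γ^t·E[r] = -0.254669, running G = -1.721389
t=4: π = [0.3511, 0.3937, 0.2552], E[r] = -0.4998, γ^t·E[r] = -0.204726, running G = -1.926115
t=5: π = [0.3510, 0.3937, 0.2553], E[r] = -0.5001, γ^t·E[r] = -0.163868, running G = -2.089983

G = -2.0900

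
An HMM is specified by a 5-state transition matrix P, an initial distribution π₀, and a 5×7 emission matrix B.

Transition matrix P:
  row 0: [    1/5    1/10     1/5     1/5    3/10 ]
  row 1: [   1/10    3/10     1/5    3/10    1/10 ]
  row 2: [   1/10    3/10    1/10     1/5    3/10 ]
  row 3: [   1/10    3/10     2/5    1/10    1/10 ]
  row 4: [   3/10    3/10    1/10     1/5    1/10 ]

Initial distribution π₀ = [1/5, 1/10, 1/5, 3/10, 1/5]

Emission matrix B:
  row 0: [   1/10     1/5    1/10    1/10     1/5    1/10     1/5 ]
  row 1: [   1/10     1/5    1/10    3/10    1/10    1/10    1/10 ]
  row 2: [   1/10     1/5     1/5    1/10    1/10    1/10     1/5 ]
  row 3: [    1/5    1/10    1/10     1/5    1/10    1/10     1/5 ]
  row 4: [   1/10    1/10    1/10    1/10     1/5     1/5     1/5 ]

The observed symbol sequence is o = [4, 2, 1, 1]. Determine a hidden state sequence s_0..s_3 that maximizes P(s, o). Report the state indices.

t=0: δ = [4.000e-02, 1.000e-02, 2.000e-02, 3.000e-02, 4.000e-02]  (obs o_0=4)
t=1: δ = [1.200e-03, 1.200e-03, 2.400e-03, 8.000e-04, 1.200e-03]  ψ = [4, 4, 3, 0, 0]  (obs o_1=2)
t=2: δ = [7.200e-05, 1.440e-04, 6.400e-05, 4.800e-05, 7.200e-05]  ψ = [4, 2, 3, 2, 2]  (obs o_2=1)
t=3: δ = [4.320e-06, 8.640e-06, 5.760e-06, 4.320e-06, 2.160e-06]  ψ = [4, 1, 1, 1, 0]  (obs o_3=1)
backtrack: best end state = 1; path = [3, 2, 1, 1]

path = [3, 2, 1, 1]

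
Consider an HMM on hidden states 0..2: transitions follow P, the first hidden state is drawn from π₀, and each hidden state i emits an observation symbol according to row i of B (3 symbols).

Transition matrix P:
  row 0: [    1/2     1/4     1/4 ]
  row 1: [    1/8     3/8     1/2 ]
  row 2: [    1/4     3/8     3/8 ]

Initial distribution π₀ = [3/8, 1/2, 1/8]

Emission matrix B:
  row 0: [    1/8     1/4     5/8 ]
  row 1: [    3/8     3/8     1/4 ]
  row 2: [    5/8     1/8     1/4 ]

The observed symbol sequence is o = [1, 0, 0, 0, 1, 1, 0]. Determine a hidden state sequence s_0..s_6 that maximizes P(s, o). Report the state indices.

t=0: δ = [9.375e-02, 1.875e-01, 1.562e-02]  (obs o_0=1)
t=1: δ = [5.859e-03, 2.637e-02, 5.859e-02]  ψ = [0, 1, 1]  (obs o_1=0)
t=2: δ = [1.831e-03, 8.240e-03, 1.373e-02]  ψ = [2, 2, 2]  (obs o_2=0)
t=3: δ = [4.292e-04, 1.931e-03, 3.219e-03]  ψ = [2, 2, 2]  (obs o_3=0)
t=4: δ = [2.012e-04, 4.526e-04, 1.509e-04]  ψ = [2, 2, 2]  (obs o_4=1)
t=5: δ = [2.515e-05, 6.365e-05, 2.829e-05]  ψ = [0, 1, 1]  (obs o_5=1)
t=6: δ = [1.572e-06, 8.951e-06, 1.989e-05]  ψ = [0, 1, 1]  (obs o_6=0)
backtrack: best end state = 2; path = [1, 2, 2, 2, 1, 1, 2]

path = [1, 2, 2, 2, 1, 1, 2]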